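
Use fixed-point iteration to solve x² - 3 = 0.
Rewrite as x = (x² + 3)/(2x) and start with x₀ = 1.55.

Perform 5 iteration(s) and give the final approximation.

Equation: x² - 3 = 0
Fixed-point form: x = (x² + 3)/(2x)
x₀ = 1.55

x_1 = g(1.550000) = 1.742742
x_2 = g(1.742742) = 1.732084
x_3 = g(1.732084) = 1.732051
x_4 = g(1.732051) = 1.732051
x_5 = g(1.732051) = 1.732051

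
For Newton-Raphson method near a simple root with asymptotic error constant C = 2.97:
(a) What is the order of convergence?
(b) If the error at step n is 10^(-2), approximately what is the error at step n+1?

(a) Newton-Raphson has quadratic (order 2) convergence near simple roots.
    This means |e_{n+1}| ≈ C|e_n|².

(b) With |e_n| = 10^(-2) and C = 2.97:
    |e_{n+1}| ≈ 2.97 × (10^(-2))² = 2.97 × 10^(-4)

(a) 2 (quadratic); (b) |e_{n+1}| ≈ 2.970e-04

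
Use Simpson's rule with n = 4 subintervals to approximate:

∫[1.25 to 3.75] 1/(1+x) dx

f(x) = 1/(1+x)
a = 1.25, b = 3.75, n = 4
h = (b - a)/n = 0.625000

Simpson's rule: (h/3)[f(x₀) + 4f(x₁) + 2f(x₂) + ... + f(xₙ)]

x_0 = 1.2500, f(x_0) = 0.444444, coefficient = 1
x_1 = 1.8750, f(x_1) = 0.347826, coefficient = 4
x_2 = 2.5000, f(x_2) = 0.285714, coefficient = 2
x_3 = 3.1250, f(x_3) = 0.242424, coefficient = 4
x_4 = 3.7500, f(x_4) = 0.210526, coefficient = 1

I ≈ (0.625000/3) × 3.587401 = 0.747375
Exact value: 0.747214
Error: 0.000161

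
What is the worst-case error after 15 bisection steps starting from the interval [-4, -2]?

Bisection error bound: |error| ≤ (b-a)/2^n
|error| ≤ (-2 - (-4))/2^15 = 2/2^15
|error| ≤ 0.0000610352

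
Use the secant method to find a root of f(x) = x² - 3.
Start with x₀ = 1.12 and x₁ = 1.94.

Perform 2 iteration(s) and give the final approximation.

f(x) = x² - 3
x₀ = 1.12, x₁ = 1.94

Secant formula: x_{n+1} = x_n - f(x_n)(x_n - x_{n-1})/(f(x_n) - f(x_{n-1}))

Iteration 1:
  f(1.120000) = -1.745600
  f(1.940000) = 0.763600
  x_2 = 1.940000 - 0.763600×(1.940000 - 1.120000)/(0.763600 - (-1.745600))
       = 1.690458
Iteration 2:
  f(1.940000) = 0.763600
  f(1.690458) = -0.142353
  x_3 = 1.690458 - (-0.142353)×(1.690458 - 1.940000)/(-0.142353 - 0.763600)
       = 1.729668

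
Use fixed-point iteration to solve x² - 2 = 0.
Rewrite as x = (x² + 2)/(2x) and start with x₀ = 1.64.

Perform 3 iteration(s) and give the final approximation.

Equation: x² - 2 = 0
Fixed-point form: x = (x² + 2)/(2x)
x₀ = 1.64

x_1 = g(1.640000) = 1.429756
x_2 = g(1.429756) = 1.414298
x_3 = g(1.414298) = 1.414214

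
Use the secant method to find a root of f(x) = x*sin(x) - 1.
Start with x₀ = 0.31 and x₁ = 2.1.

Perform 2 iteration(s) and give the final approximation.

f(x) = x*sin(x) - 1
x₀ = 0.31, x₁ = 2.1

Secant formula: x_{n+1} = x_n - f(x_n)(x_n - x_{n-1})/(f(x_n) - f(x_{n-1}))

Iteration 1:
  f(0.310000) = -0.905432
  f(2.100000) = 0.812740
  x_2 = 2.100000 - 0.812740×(2.100000 - 0.310000)/(0.812740 - (-0.905432))
       = 1.253284
Iteration 2:
  f(2.100000) = 0.812740
  f(1.253284) = 0.190638
  x_3 = 1.253284 - 0.190638×(1.253284 - 2.100000)/(0.190638 - 0.812740)
       = 0.993814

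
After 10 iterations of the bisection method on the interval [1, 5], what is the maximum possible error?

Bisection error bound: |error| ≤ (b-a)/2^n
|error| ≤ (5 - 1)/2^10 = 4/2^10
|error| ≤ 0.0039062500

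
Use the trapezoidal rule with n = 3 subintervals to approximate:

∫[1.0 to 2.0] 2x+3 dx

f(x) = 2x+3
a = 1.0, b = 2.0, n = 3
h = (b - a)/n = 0.333333

Trapezoidal rule: (h/2)[f(x₀) + 2f(x₁) + 2f(x₂) + ... + f(xₙ)]

x_0 = 1.0000, f(x_0) = 5.000000, coefficient = 1
x_1 = 1.3333, f(x_1) = 5.666667, coefficient = 2
x_2 = 1.6667, f(x_2) = 6.333333, coefficient = 2
x_3 = 2.0000, f(x_3) = 7.000000, coefficient = 1

I ≈ (0.333333/2) × 36.000000 = 6.000000
Exact value: 6.000000
Error: 0.000000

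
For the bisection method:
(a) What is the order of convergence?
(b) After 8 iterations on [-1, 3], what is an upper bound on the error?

(a) Bisection has linear (order 1) convergence; the error is halved each step.

(b) Error bound = (b-a)/2^n = (3 - (-1))/2^{8}
    = 4/2^{8}

(a) 1 (linear); (b) error ≤ 1.56e-02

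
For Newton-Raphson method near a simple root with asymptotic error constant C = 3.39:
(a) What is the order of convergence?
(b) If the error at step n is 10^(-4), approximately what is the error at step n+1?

(a) Newton-Raphson has quadratic (order 2) convergence near simple roots.
    This means |e_{n+1}| ≈ C|e_n|².

(b) With |e_n| = 10^(-4) and C = 3.39:
    |e_{n+1}| ≈ 3.39 × (10^(-4))² = 3.39 × 10^(-8)

(a) 2 (quadratic); (b) |e_{n+1}| ≈ 3.390e-08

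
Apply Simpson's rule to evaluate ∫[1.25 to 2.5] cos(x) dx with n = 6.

f(x) = cos(x)
a = 1.25, b = 2.5, n = 6
h = (b - a)/n = 0.208333

Simpson's rule: (h/3)[f(x₀) + 4f(x₁) + 2f(x₂) + ... + f(xₙ)]

x_0 = 1.2500, f(x_0) = 0.315322, coefficient = 1
x_1 = 1.4583, f(x_1) = 0.112226, coefficient = 4
x_2 = 1.6667, f(x_2) = -0.095724, coefficient = 2
x_3 = 1.8750, f(x_3) = -0.299534, coefficient = 4
x_4 = 2.0833, f(x_4) = -0.490390, coefficient = 2
x_5 = 2.2917, f(x_5) = -0.660039, coefficient = 4
x_6 = 2.5000, f(x_6) = -0.801144, coefficient = 1

I ≈ (0.208333/3) × -5.047433 = -0.350516
Exact value: -0.350512
Error: 0.000004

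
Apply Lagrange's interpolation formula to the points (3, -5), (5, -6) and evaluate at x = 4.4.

Lagrange interpolation formula:
P(x) = Σ yᵢ × Lᵢ(x)
where Lᵢ(x) = Π_{j≠i} (x - xⱼ)/(xᵢ - xⱼ)

L_0(4.4) = (4.4 - 5)/(3 - 5) = 0.300000
L_1(4.4) = (4.4 - 3)/(5 - 3) = 0.700000

P(4.4) = (-5)×L_0(4.4) + (-6)×L_1(4.4)
P(4.4) = -5.700000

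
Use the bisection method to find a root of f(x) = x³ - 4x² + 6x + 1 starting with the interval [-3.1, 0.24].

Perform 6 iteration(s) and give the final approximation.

f(x) = x³ - 4x² + 6x + 1
Initial interval: [-3.1, 0.24]

Iteration 1:
  c_1 = (-3.100000 + 0.240000)/2 = -1.430000
  f(c_1) = f(-1.430000) = -18.683807
  f(a) × f(c) ≥ 0, new interval: [-1.430000, 0.240000]
Iteration 2:
  c_2 = (-1.430000 + 0.240000)/2 = -0.595000
  f(c_2) = f(-0.595000) = -4.196745
  f(a) × f(c) ≥ 0, new interval: [-0.595000, 0.240000]
Iteration 3:
  c_3 = (-0.595000 + 0.240000)/2 = -0.177500
  f(c_3) = f(-0.177500) = -0.196617
  f(a) × f(c) ≥ 0, new interval: [-0.177500, 0.240000]
Iteration 4:
  c_4 = (-0.177500 + 0.240000)/2 = 0.031250
  f(c_4) = f(0.031250) = 1.183624
  f(a) × f(c) < 0, new interval: [-0.177500, 0.031250]
Iteration 5:
  c_5 = (-0.177500 + 0.031250)/2 = -0.073125
  f(c_5) = f(-0.073125) = 0.539470
  f(a) × f(c) < 0, new interval: [-0.177500, -0.073125]
Iteration 6:
  c_6 = (-0.177500 + (-0.073125))/2 = -0.125313
  f(c_6) = f(-0.125313) = 0.183344
  f(a) × f(c) < 0, new interval: [-0.177500, -0.125313]

After 6 iteration(s), the approximation is c_6 = -0.125313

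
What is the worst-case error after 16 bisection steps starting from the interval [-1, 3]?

Bisection error bound: |error| ≤ (b-a)/2^n
|error| ≤ (3 - (-1))/2^16 = 4/2^16
|error| ≤ 0.0000610352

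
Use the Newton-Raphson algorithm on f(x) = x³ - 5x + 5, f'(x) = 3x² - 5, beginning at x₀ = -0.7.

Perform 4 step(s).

f(x) = x³ - 5x + 5
f'(x) = 3x² - 5
x₀ = -0.7

Newton-Raphson formula: x_{n+1} = x_n - f(x_n)/f'(x_n)

Iteration 1:
  f(-0.700000) = 8.157000
  f'(-0.700000) = -3.530000
  x_1 = -0.700000 - 8.157000/(-3.530000) = 1.610765
Iteration 2:
  f(1.610765) = 1.125407
  f'(1.610765) = 2.783690
  x_2 = 1.610765 - 1.125407/2.783690 = 1.206479
Iteration 3:
  f(1.206479) = 0.723746
  f'(1.206479) = -0.633227
  x_3 = 1.206479 - 0.723746/(-0.633227) = 2.349427
Iteration 4:
  f(2.349427) = 6.221254
  f'(2.349427) = 11.559427
  x_4 = 2.349427 - 6.221254/11.559427 = 1.811230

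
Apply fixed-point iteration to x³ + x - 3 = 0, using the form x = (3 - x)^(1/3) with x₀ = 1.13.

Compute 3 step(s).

Equation: x³ + x - 3 = 0
Fixed-point form: x = (3 - x)^(1/3)
x₀ = 1.13

x_1 = g(1.130000) = 1.232009
x_2 = g(1.232009) = 1.209187
x_3 = g(1.209187) = 1.214367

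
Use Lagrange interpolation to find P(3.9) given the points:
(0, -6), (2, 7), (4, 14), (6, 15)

Lagrange interpolation formula:
P(x) = Σ yᵢ × Lᵢ(x)
where Lᵢ(x) = Π_{j≠i} (x - xⱼ)/(xᵢ - xⱼ)

L_0(3.9) = (3.9 - 2)/(0 - 2) × (3.9 - 4)/(0 - 4) × (3.9 - 6)/(0 - 6) = -0.008313
L_1(3.9) = (3.9 - 0)/(2 - 0) × (3.9 - 4)/(2 - 4) × (3.9 - 6)/(2 - 6) = 0.051188
L_2(3.9) = (3.9 - 0)/(4 - 0) × (3.9 - 2)/(4 - 2) × (3.9 - 6)/(4 - 6) = 0.972562
L_3(3.9) = (3.9 - 0)/(6 - 0) × (3.9 - 2)/(6 - 2) × (3.9 - 4)/(6 - 4) = -0.015438

P(3.9) = (-6)×L_0(3.9) + 7×L_1(3.9) + 14×L_2(3.9) + 15×L_3(3.9)
P(3.9) = 13.792500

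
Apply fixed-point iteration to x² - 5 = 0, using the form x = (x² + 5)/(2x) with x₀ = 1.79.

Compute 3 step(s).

Equation: x² - 5 = 0
Fixed-point form: x = (x² + 5)/(2x)
x₀ = 1.79

x_1 = g(1.790000) = 2.291648
x_2 = g(2.291648) = 2.236742
x_3 = g(2.236742) = 2.236068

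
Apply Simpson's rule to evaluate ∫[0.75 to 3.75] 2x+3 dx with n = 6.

f(x) = 2x+3
a = 0.75, b = 3.75, n = 6
h = (b - a)/n = 0.500000

Simpson's rule: (h/3)[f(x₀) + 4f(x₁) + 2f(x₂) + ... + f(xₙ)]

x_0 = 0.7500, f(x_0) = 4.500000, coefficient = 1
x_1 = 1.2500, f(x_1) = 5.500000, coefficient = 4
x_2 = 1.7500, f(x_2) = 6.500000, coefficient = 2
x_3 = 2.2500, f(x_3) = 7.500000, coefficient = 4
x_4 = 2.7500, f(x_4) = 8.500000, coefficient = 2
x_5 = 3.2500, f(x_5) = 9.500000, coefficient = 4
x_6 = 3.7500, f(x_6) = 10.500000, coefficient = 1

I ≈ (0.500000/3) × 135.000000 = 22.500000
Exact value: 22.500000
Error: 0.000000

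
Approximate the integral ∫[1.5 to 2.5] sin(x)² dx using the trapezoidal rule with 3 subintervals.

f(x) = sin(x)²
a = 1.5, b = 2.5, n = 3
h = (b - a)/n = 0.333333

Trapezoidal rule: (h/2)[f(x₀) + 2f(x₁) + 2f(x₂) + ... + f(xₙ)]

x_0 = 1.5000, f(x_0) = 0.994996, coefficient = 1
x_1 = 1.8333, f(x_1) = 0.932643, coefficient = 2
x_2 = 2.1667, f(x_2) = 0.685022, coefficient = 2
x_3 = 2.5000, f(x_3) = 0.358169, coefficient = 1

I ≈ (0.333333/2) × 4.588495 = 0.764749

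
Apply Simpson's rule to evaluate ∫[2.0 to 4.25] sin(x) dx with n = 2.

f(x) = sin(x)
a = 2.0, b = 4.25, n = 2
h = (b - a)/n = 1.125000

Simpson's rule: (h/3)[f(x₀) + 4f(x₁) + 2f(x₂) + ... + f(xₙ)]

x_0 = 2.0000, f(x_0) = 0.909297, coefficient = 1
x_1 = 3.1250, f(x_1) = 0.016592, coefficient = 4
x_2 = 4.2500, f(x_2) = -0.894989, coefficient = 1

I ≈ (1.125000/3) × 0.080676 = 0.030253
Exact value: 0.029941
Error: 0.000313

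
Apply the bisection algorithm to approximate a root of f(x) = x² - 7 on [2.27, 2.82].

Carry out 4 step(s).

f(x) = x² - 7
Initial interval: [2.27, 2.82]

Iteration 1:
  c_1 = (2.270000 + 2.820000)/2 = 2.545000
  f(c_1) = f(2.545000) = -0.522975
  f(a) × f(c) ≥ 0, new interval: [2.545000, 2.820000]
Iteration 2:
  c_2 = (2.545000 + 2.820000)/2 = 2.682500
  f(c_2) = f(2.682500) = 0.195806
  f(a) × f(c) < 0, new interval: [2.545000, 2.682500]
Iteration 3:
  c_3 = (2.545000 + 2.682500)/2 = 2.613750
  f(c_3) = f(2.613750) = -0.168311
  f(a) × f(c) ≥ 0, new interval: [2.613750, 2.682500]
Iteration 4:
  c_4 = (2.613750 + 2.682500)/2 = 2.648125
  f(c_4) = f(2.648125) = 0.012566
  f(a) × f(c) < 0, new interval: [2.613750, 2.648125]

After 4 iteration(s), the approximation is c_4 = 2.648125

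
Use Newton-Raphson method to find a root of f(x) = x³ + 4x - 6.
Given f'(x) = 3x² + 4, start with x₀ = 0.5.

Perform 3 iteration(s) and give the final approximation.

f(x) = x³ + 4x - 6
f'(x) = 3x² + 4
x₀ = 0.5

Newton-Raphson formula: x_{n+1} = x_n - f(x_n)/f'(x_n)

Iteration 1:
  f(0.500000) = -3.875000
  f'(0.500000) = 4.750000
  x_1 = 0.500000 - (-3.875000)/4.750000 = 1.315789
Iteration 2:
  f(1.315789) = 1.541187
  f'(1.315789) = 9.193906
  x_2 = 1.315789 - 1.541187/9.193906 = 1.148158
Iteration 3:
  f(1.148158) = 0.106212
  f'(1.148158) = 7.954801
  x_3 = 1.148158 - 0.106212/7.954801 = 1.134806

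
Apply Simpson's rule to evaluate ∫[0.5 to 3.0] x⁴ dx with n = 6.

f(x) = x⁴
a = 0.5, b = 3.0, n = 6
h = (b - a)/n = 0.416667

Simpson's rule: (h/3)[f(x₀) + 4f(x₁) + 2f(x₂) + ... + f(xₙ)]

x_0 = 0.5000, f(x_0) = 0.062500, coefficient = 1
x_1 = 0.9167, f(x_1) = 0.706067, coefficient = 4
x_2 = 1.3333, f(x_2) = 3.160494, coefficient = 2
x_3 = 1.7500, f(x_3) = 9.378906, coefficient = 4
x_4 = 2.1667, f(x_4) = 22.037809, coefficient = 2
x_5 = 2.5833, f(x_5) = 44.537085, coefficient = 4
x_6 = 3.0000, f(x_6) = 81.000000, coefficient = 1

I ≈ (0.416667/3) × 349.947338 = 48.603797
Exact value: 48.593750
Error: 0.010047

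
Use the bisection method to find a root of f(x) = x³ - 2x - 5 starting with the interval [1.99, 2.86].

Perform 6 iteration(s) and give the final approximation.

f(x) = x³ - 2x - 5
Initial interval: [1.99, 2.86]

Iteration 1:
  c_1 = (1.990000 + 2.860000)/2 = 2.425000
  f(c_1) = f(2.425000) = 4.410516
  f(a) × f(c) < 0, new interval: [1.990000, 2.425000]
Iteration 2:
  c_2 = (1.990000 + 2.425000)/2 = 2.207500
  f(c_2) = f(2.207500) = 1.342272
  f(a) × f(c) < 0, new interval: [1.990000, 2.207500]
Iteration 3:
  c_3 = (1.990000 + 2.207500)/2 = 2.098750
  f(c_3) = f(2.098750) = 0.046972
  f(a) × f(c) < 0, new interval: [1.990000, 2.098750]
Iteration 4:
  c_4 = (1.990000 + 2.098750)/2 = 2.044375
  f(c_4) = f(2.044375) = -0.544348
  f(a) × f(c) ≥ 0, new interval: [2.044375, 2.098750]
Iteration 5:
  c_5 = (2.044375 + 2.098750)/2 = 2.071562
  f(c_5) = f(2.071562) = -0.253281
  f(a) × f(c) ≥ 0, new interval: [2.071562, 2.098750]
Iteration 6:
  c_6 = (2.071562 + 2.098750)/2 = 2.085156
  f(c_6) = f(2.085156) = -0.104310
  f(a) × f(c) ≥ 0, new interval: [2.085156, 2.098750]

After 6 iteration(s), the approximation is c_6 = 2.085156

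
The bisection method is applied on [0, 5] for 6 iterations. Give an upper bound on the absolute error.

Bisection error bound: |error| ≤ (b-a)/2^n
|error| ≤ (5 - 0)/2^6 = 5/2^6
|error| ≤ 0.0781250000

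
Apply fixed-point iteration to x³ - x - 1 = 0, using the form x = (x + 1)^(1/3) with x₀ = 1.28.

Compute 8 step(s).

Equation: x³ - x - 1 = 0
Fixed-point form: x = (x + 1)^(1/3)
x₀ = 1.28

x_1 = g(1.280000) = 1.316169
x_2 = g(1.316169) = 1.323092
x_3 = g(1.323092) = 1.324409
x_4 = g(1.324409) = 1.324659
x_5 = g(1.324659) = 1.324707
x_6 = g(1.324707) = 1.324716
x_7 = g(1.324716) = 1.324718
x_8 = g(1.324718) = 1.324718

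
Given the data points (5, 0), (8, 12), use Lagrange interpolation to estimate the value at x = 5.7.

Lagrange interpolation formula:
P(x) = Σ yᵢ × Lᵢ(x)
where Lᵢ(x) = Π_{j≠i} (x - xⱼ)/(xᵢ - xⱼ)

L_0(5.7) = (5.7 - 8)/(5 - 8) = 0.766667
L_1(5.7) = (5.7 - 5)/(8 - 5) = 0.233333

P(5.7) = 0×L_0(5.7) + 12×L_1(5.7)
P(5.7) = 2.800000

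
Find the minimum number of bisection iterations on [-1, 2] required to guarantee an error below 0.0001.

We need (b-a)/2^n ≤ 0.0001
(2 - (-1))/2^n ≤ 0.0001
3/2^n ≤ 0.0001
2^n ≥ 30000
n ≥ log₂(30000) = 14.87
n ≥ 15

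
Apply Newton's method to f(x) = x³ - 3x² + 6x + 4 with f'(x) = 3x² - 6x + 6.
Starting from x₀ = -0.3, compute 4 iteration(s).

f(x) = x³ - 3x² + 6x + 4
f'(x) = 3x² - 6x + 6
x₀ = -0.3

Newton-Raphson formula: x_{n+1} = x_n - f(x_n)/f'(x_n)

Iteration 1:
  f(-0.300000) = 1.903000
  f'(-0.300000) = 8.070000
  x_1 = -0.300000 - 1.903000/8.070000 = -0.535812
Iteration 2:
  f(-0.535812) = -0.229981
  f'(-0.535812) = 10.076152
  x_2 = -0.535812 - (-0.229981)/10.076152 = -0.512987
Iteration 3:
  f(-0.512987) = -0.002388
  f'(-0.512987) = 9.867393
  x_3 = -0.512987 - (-0.002388)/9.867393 = -0.512745
Iteration 4:
  f(-0.512745) = 0.000000
  f'(-0.512745) = 9.865196
  x_4 = -0.512745 - 0.000000/9.865196 = -0.512745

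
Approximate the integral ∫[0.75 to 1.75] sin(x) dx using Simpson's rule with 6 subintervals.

f(x) = sin(x)
a = 0.75, b = 1.75, n = 6
h = (b - a)/n = 0.166667

Simpson's rule: (h/3)[f(x₀) + 4f(x₁) + 2f(x₂) + ... + f(xₙ)]

x_0 = 0.7500, f(x_0) = 0.681639, coefficient = 1
x_1 = 0.9167, f(x_1) = 0.793578, coefficient = 4
x_2 = 1.0833, f(x_2) = 0.883524, coefficient = 2
x_3 = 1.2500, f(x_3) = 0.948985, coefficient = 4
x_4 = 1.4167, f(x_4) = 0.988146, coefficient = 2
x_5 = 1.5833, f(x_5) = 0.999921, coefficient = 4
x_6 = 1.7500, f(x_6) = 0.983986, coefficient = 1

I ≈ (0.166667/3) × 16.378899 = 0.909939
Exact value: 0.909935
Error: 0.000004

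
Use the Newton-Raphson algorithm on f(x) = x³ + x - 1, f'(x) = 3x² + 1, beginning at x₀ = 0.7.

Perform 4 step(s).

f(x) = x³ + x - 1
f'(x) = 3x² + 1
x₀ = 0.7

Newton-Raphson formula: x_{n+1} = x_n - f(x_n)/f'(x_n)

Iteration 1:
  f(0.700000) = 0.043000
  f'(0.700000) = 2.470000
  x_1 = 0.700000 - 0.043000/2.470000 = 0.682591
Iteration 2:
  f(0.682591) = 0.000631
  f'(0.682591) = 2.397792
  x_2 = 0.682591 - 0.000631/2.397792 = 0.682328
Iteration 3:
  f(0.682328) = 0.000000
  f'(0.682328) = 2.396714
  x_3 = 0.682328 - 0.000000/2.396714 = 0.682328
Iteration 4:
  f(0.682328) = 0.000000
  f'(0.682328) = 2.396714
  x_4 = 0.682328 - 0.000000/2.396714 = 0.682328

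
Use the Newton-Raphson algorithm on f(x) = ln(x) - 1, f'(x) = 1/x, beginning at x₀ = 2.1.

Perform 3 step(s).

f(x) = ln(x) - 1
f'(x) = 1/x
x₀ = 2.1

Newton-Raphson formula: x_{n+1} = x_n - f(x_n)/f'(x_n)

Iteration 1:
  f(2.100000) = -0.258063
  f'(2.100000) = 0.476190
  x_1 = 2.100000 - (-0.258063)/0.476190 = 2.641932
Iteration 2:
  f(2.641932) = -0.028490
  f'(2.641932) = 0.378511
  x_2 = 2.641932 - (-0.028490)/0.378511 = 2.717199
Iteration 3:
  f(2.717199) = -0.000398
  f'(2.717199) = 0.368026
  x_3 = 2.717199 - (-0.000398)/0.368026 = 2.718282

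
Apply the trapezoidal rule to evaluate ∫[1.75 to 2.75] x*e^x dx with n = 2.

f(x) = x*e^x
a = 1.75, b = 2.75, n = 2
h = (b - a)/n = 0.500000

Trapezoidal rule: (h/2)[f(x₀) + 2f(x₁) + 2f(x₂) + ... + f(xₙ)]

x_0 = 1.7500, f(x_0) = 10.070555, coefficient = 1
x_1 = 2.2500, f(x_1) = 21.347406, coefficient = 2
x_2 = 2.7500, f(x_2) = 43.017238, coefficient = 1

I ≈ (0.500000/2) × 95.782604 = 23.945651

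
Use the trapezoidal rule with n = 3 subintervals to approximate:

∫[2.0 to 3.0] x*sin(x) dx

f(x) = x*sin(x)
a = 2.0, b = 3.0, n = 3
h = (b - a)/n = 0.333333

Trapezoidal rule: (h/2)[f(x₀) + 2f(x₁) + 2f(x₂) + ... + f(xₙ)]

x_0 = 2.0000, f(x_0) = 1.818595, coefficient = 1
x_1 = 2.3333, f(x_1) = 1.687200, coefficient = 2
x_2 = 2.6667, f(x_2) = 1.219394, coefficient = 2
x_3 = 3.0000, f(x_3) = 0.423360, coefficient = 1

I ≈ (0.333333/2) × 8.055143 = 1.342524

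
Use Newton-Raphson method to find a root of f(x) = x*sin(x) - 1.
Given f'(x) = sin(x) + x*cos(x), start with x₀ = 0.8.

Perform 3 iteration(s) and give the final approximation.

f(x) = x*sin(x) - 1
f'(x) = sin(x) + x*cos(x)
x₀ = 0.8

Newton-Raphson formula: x_{n+1} = x_n - f(x_n)/f'(x_n)

Iteration 1:
  f(0.800000) = -0.426115
  f'(0.800000) = 1.274721
  x_1 = 0.800000 - (-0.426115)/1.274721 = 1.134281
Iteration 2:
  f(1.134281) = 0.027920
  f'(1.134281) = 1.385786
  x_2 = 1.134281 - 0.027920/1.385786 = 1.114134
Iteration 3:
  f(1.114134) = -0.000033
  f'(1.114134) = 1.388812
  x_3 = 1.114134 - (-0.000033)/1.388812 = 1.114157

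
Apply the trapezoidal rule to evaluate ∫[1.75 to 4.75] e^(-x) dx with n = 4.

f(x) = e^(-x)
a = 1.75, b = 4.75, n = 4
h = (b - a)/n = 0.750000

Trapezoidal rule: (h/2)[f(x₀) + 2f(x₁) + 2f(x₂) + ... + f(xₙ)]

x_0 = 1.7500, f(x_0) = 0.173774, coefficient = 1
x_1 = 2.5000, f(x_1) = 0.082085, coefficient = 2
x_2 = 3.2500, f(x_2) = 0.038774, coefficient = 2
x_3 = 4.0000, f(x_3) = 0.018316, coefficient = 2
x_4 = 4.7500, f(x_4) = 0.008652, coefficient = 1

I ≈ (0.750000/2) × 0.460775 = 0.172791
Exact value: 0.165122
Error: 0.007669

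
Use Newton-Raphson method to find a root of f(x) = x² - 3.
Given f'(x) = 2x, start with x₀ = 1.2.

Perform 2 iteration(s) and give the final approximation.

f(x) = x² - 3
f'(x) = 2x
x₀ = 1.2

Newton-Raphson formula: x_{n+1} = x_n - f(x_n)/f'(x_n)

Iteration 1:
  f(1.200000) = -1.560000
  f'(1.200000) = 2.400000
  x_1 = 1.200000 - (-1.560000)/2.400000 = 1.850000
Iteration 2:
  f(1.850000) = 0.422500
  f'(1.850000) = 3.700000
  x_2 = 1.850000 - 0.422500/3.700000 = 1.735811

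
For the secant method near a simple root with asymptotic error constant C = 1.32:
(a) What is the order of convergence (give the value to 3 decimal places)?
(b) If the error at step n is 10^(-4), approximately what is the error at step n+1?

(a) Secant method has superlinear convergence with order φ = (1+√5)/2 ≈ 1.618.
    This means |e_{n+1}| ≈ C|e_n|^1.618.

(b) With |e_n| = 10^(-4) and C = 1.32:
    |e_{n+1}| ≈ 1.32 × (10^(-4))^1.618 = 1.32 × 10^(-6.47)

(a) ≈ 1.618 (golden ratio); (b) |e_{n+1}| ≈ 4.451e-07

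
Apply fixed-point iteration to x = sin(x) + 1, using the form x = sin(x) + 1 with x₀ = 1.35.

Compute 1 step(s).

Equation: x = sin(x) + 1
Fixed-point form: x = sin(x) + 1
x₀ = 1.35

x_1 = g(1.350000) = 1.975723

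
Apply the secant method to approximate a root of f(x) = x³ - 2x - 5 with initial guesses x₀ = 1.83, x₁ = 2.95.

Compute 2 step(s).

f(x) = x³ - 2x - 5
x₀ = 1.83, x₁ = 2.95

Secant formula: x_{n+1} = x_n - f(x_n)(x_n - x_{n-1})/(f(x_n) - f(x_{n-1}))

Iteration 1:
  f(1.830000) = -2.531513
  f(2.950000) = 14.772375
  x_2 = 2.950000 - 14.772375×(2.950000 - 1.830000)/(14.772375 - (-2.531513))
       = 1.993853
Iteration 2:
  f(2.950000) = 14.772375
  f(1.993853) = -1.061243
  x_3 = 1.993853 - (-1.061243)×(1.993853 - 2.950000)/(-1.061243 - 14.772375)
       = 2.057938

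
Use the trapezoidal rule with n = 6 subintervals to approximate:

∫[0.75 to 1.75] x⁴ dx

f(x) = x⁴
a = 0.75, b = 1.75, n = 6
h = (b - a)/n = 0.166667

Trapezoidal rule: (h/2)[f(x₀) + 2f(x₁) + 2f(x₂) + ... + f(xₙ)]

x_0 = 0.7500, f(x_0) = 0.316406, coefficient = 1
x_1 = 0.9167, f(x_1) = 0.706067, coefficient = 2
x_2 = 1.0833, f(x_2) = 1.377363, coefficient = 2
x_3 = 1.2500, f(x_3) = 2.441406, coefficient = 2
x_4 = 1.4167, f(x_4) = 4.027826, coefficient = 2
x_5 = 1.5833, f(x_5) = 6.284770, coefficient = 2
x_6 = 1.7500, f(x_6) = 9.378906, coefficient = 1

I ≈ (0.166667/2) × 39.370177 = 3.280848
Exact value: 3.235156
Error: 0.045692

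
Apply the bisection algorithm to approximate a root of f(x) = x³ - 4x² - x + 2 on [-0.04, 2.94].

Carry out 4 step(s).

f(x) = x³ - 4x² - x + 2
Initial interval: [-0.04, 2.94]

Iteration 1:
  c_1 = (-0.040000 + 2.940000)/2 = 1.450000
  f(c_1) = f(1.450000) = -4.811375
  f(a) × f(c) < 0, new interval: [-0.040000, 1.450000]
Iteration 2:
  c_2 = (-0.040000 + 1.450000)/2 = 0.705000
  f(c_2) = f(0.705000) = -0.342697
  f(a) × f(c) < 0, new interval: [-0.040000, 0.705000]
Iteration 3:
  c_3 = (-0.040000 + 0.705000)/2 = 0.332500
  f(c_3) = f(0.332500) = 1.262035
  f(a) × f(c) ≥ 0, new interval: [0.332500, 0.705000]
Iteration 4:
  c_4 = (0.332500 + 0.705000)/2 = 0.518750
  f(c_4) = f(0.518750) = 0.544440
  f(a) × f(c) ≥ 0, new interval: [0.518750, 0.705000]

After 4 iteration(s), the approximation is c_4 = 0.518750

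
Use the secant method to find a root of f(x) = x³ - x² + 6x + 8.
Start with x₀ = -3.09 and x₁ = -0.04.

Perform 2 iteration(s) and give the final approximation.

f(x) = x³ - x² + 6x + 8
x₀ = -3.09, x₁ = -0.04

Secant formula: x_{n+1} = x_n - f(x_n)(x_n - x_{n-1})/(f(x_n) - f(x_{n-1}))

Iteration 1:
  f(-3.090000) = -49.591729
  f(-0.040000) = 7.758336
  x_2 = -0.040000 - 7.758336×(-0.040000 - (-3.090000))/(7.758336 - (-49.591729))
       = -0.452605
Iteration 2:
  f(-0.040000) = 7.758336
  f(-0.452605) = 4.986802
  x_3 = -0.452605 - 4.986802×(-0.452605 - (-0.040000))/(4.986802 - 7.758336)
       = -1.195002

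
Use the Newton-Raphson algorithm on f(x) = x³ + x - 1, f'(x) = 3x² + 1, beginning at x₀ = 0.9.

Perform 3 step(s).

f(x) = x³ + x - 1
f'(x) = 3x² + 1
x₀ = 0.9

Newton-Raphson formula: x_{n+1} = x_n - f(x_n)/f'(x_n)

Iteration 1:
  f(0.900000) = 0.629000
  f'(0.900000) = 3.430000
  x_1 = 0.900000 - 0.629000/3.430000 = 0.716618
Iteration 2:
  f(0.716618) = 0.084631
  f'(0.716618) = 2.540624
  x_2 = 0.716618 - 0.084631/2.540624 = 0.683307
Iteration 3:
  f(0.683307) = 0.002349
  f'(0.683307) = 2.400725
  x_3 = 0.683307 - 0.002349/2.400725 = 0.682329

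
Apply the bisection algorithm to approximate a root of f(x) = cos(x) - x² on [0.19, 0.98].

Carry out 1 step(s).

f(x) = cos(x) - x²
Initial interval: [0.19, 0.98]

Iteration 1:
  c_1 = (0.190000 + 0.980000)/2 = 0.585000
  f(c_1) = f(0.585000) = 0.491487
  f(a) × f(c) ≥ 0, new interval: [0.585000, 0.980000]

After 1 iteration(s), the approximation is c_1 = 0.585000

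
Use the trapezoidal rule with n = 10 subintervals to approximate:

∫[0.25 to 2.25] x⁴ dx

f(x) = x⁴
a = 0.25, b = 2.25, n = 10
h = (b - a)/n = 0.200000

Trapezoidal rule: (h/2)[f(x₀) + 2f(x₁) + 2f(x₂) + ... + f(xₙ)]

x_0 = 0.2500, f(x_0) = 0.003906, coefficient = 1
x_1 = 0.4500, f(x_1) = 0.041006, coefficient = 2
x_2 = 0.6500, f(x_2) = 0.178506, coefficient = 2
x_3 = 0.8500, f(x_3) = 0.522006, coefficient = 2
x_4 = 1.0500, f(x_4) = 1.215506, coefficient = 2
x_5 = 1.2500, f(x_5) = 2.441406, coefficient = 2
x_6 = 1.4500, f(x_6) = 4.420506, coefficient = 2
x_7 = 1.6500, f(x_7) = 7.412006, coefficient = 2
x_8 = 1.8500, f(x_8) = 11.713506, coefficient = 2
x_9 = 2.0500, f(x_9) = 17.661006, coefficient = 2
x_10 = 2.2500, f(x_10) = 25.628906, coefficient = 1

I ≈ (0.200000/2) × 116.843725 = 11.684373
Exact value: 11.532812
Error: 0.151560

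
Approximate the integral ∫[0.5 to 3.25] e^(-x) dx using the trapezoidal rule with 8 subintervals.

f(x) = e^(-x)
a = 0.5, b = 3.25, n = 8
h = (b - a)/n = 0.343750

Trapezoidal rule: (h/2)[f(x₀) + 2f(x₁) + 2f(x₂) + ... + f(xₙ)]

x_0 = 0.5000, f(x_0) = 0.606531, coefficient = 1
x_1 = 0.8438, f(x_1) = 0.430095, coefficient = 2
x_2 = 1.1875, f(x_2) = 0.304983, coefficient = 2
x_3 = 1.5312, f(x_3) = 0.216265, coefficient = 2
x_4 = 1.8750, f(x_4) = 0.153355, coefficient = 2
x_5 = 2.2188, f(x_5) = 0.108745, coefficient = 2
x_6 = 2.5625, f(x_6) = 0.077112, coefficient = 2
x_7 = 2.9062, f(x_7) = 0.054680, coefficient = 2
x_8 = 3.2500, f(x_8) = 0.038774, coefficient = 1

I ≈ (0.343750/2) × 3.335774 = 0.573336
Exact value: 0.567756
Error: 0.005580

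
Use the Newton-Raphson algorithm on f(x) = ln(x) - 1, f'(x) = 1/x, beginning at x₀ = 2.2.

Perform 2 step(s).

f(x) = ln(x) - 1
f'(x) = 1/x
x₀ = 2.2

Newton-Raphson formula: x_{n+1} = x_n - f(x_n)/f'(x_n)

Iteration 1:
  f(2.200000) = -0.211543
  f'(2.200000) = 0.454545
  x_1 = 2.200000 - (-0.211543)/0.454545 = 2.665394
Iteration 2:
  f(2.665394) = -0.019648
  f'(2.665394) = 0.375179
  x_2 = 2.665394 - (-0.019648)/0.375179 = 2.717764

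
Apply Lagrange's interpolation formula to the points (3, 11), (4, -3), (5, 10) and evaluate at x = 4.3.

Lagrange interpolation formula:
P(x) = Σ yᵢ × Lᵢ(x)
where Lᵢ(x) = Π_{j≠i} (x - xⱼ)/(xᵢ - xⱼ)

L_0(4.3) = (4.3 - 4)/(3 - 4) × (4.3 - 5)/(3 - 5) = -0.105000
L_1(4.3) = (4.3 - 3)/(4 - 3) × (4.3 - 5)/(4 - 5) = 0.910000
L_2(4.3) = (4.3 - 3)/(5 - 3) × (4.3 - 4)/(5 - 4) = 0.195000

P(4.3) = 11×L_0(4.3) + (-3)×L_1(4.3) + 10×L_2(4.3)
P(4.3) = -1.935000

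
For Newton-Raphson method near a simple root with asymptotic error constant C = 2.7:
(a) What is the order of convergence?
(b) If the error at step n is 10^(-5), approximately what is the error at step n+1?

(a) Newton-Raphson has quadratic (order 2) convergence near simple roots.
    This means |e_{n+1}| ≈ C|e_n|².

(b) With |e_n| = 10^(-5) and C = 2.7:
    |e_{n+1}| ≈ 2.7 × (10^(-5))² = 2.7 × 10^(-10)

(a) 2 (quadratic); (b) |e_{n+1}| ≈ 2.700e-10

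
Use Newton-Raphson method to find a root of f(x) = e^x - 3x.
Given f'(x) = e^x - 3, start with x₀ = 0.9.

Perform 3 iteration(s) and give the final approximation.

f(x) = e^x - 3x
f'(x) = e^x - 3
x₀ = 0.9

Newton-Raphson formula: x_{n+1} = x_n - f(x_n)/f'(x_n)

Iteration 1:
  f(0.900000) = -0.240397
  f'(0.900000) = -0.540397
  x_1 = 0.900000 - (-0.240397)/(-0.540397) = 0.455148
Iteration 2:
  f(0.455148) = 0.210963
  f'(0.455148) = -1.423594
  x_2 = 0.455148 - 0.210963/(-1.423594) = 0.603338
Iteration 3:
  f(0.603338) = 0.018197
  f'(0.603338) = -1.171788
  x_3 = 0.603338 - 0.018197/(-1.171788) = 0.618867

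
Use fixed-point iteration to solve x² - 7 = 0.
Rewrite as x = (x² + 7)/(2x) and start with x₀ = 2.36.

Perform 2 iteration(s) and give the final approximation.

Equation: x² - 7 = 0
Fixed-point form: x = (x² + 7)/(2x)
x₀ = 2.36

x_1 = g(2.360000) = 2.663051
x_2 = g(2.663051) = 2.645808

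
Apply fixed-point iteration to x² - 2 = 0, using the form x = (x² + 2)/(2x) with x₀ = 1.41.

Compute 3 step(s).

Equation: x² - 2 = 0
Fixed-point form: x = (x² + 2)/(2x)
x₀ = 1.41

x_1 = g(1.410000) = 1.414220
x_2 = g(1.414220) = 1.414214
x_3 = g(1.414214) = 1.414214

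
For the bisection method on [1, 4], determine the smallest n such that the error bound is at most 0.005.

We need (b-a)/2^n ≤ 0.005
(4 - 1)/2^n ≤ 0.005
3/2^n ≤ 0.005
2^n ≥ 600
n ≥ log₂(600) = 9.23
n ≥ 10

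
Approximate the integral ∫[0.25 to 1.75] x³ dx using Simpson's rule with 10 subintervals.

f(x) = x³
a = 0.25, b = 1.75, n = 10
h = (b - a)/n = 0.150000

Simpson's rule: (h/3)[f(x₀) + 4f(x₁) + 2f(x₂) + ... + f(xₙ)]

x_0 = 0.2500, f(x_0) = 0.015625, coefficient = 1
x_1 = 0.4000, f(x_1) = 0.064000, coefficient = 4
x_2 = 0.5500, f(x_2) = 0.166375, coefficient = 2
x_3 = 0.7000, f(x_3) = 0.343000, coefficient = 4
x_4 = 0.8500, f(x_4) = 0.614125, coefficient = 2
x_5 = 1.0000, f(x_5) = 1.000000, coefficient = 4
x_6 = 1.1500, f(x_6) = 1.520875, coefficient = 2
x_7 = 1.3000, f(x_7) = 2.197000, coefficient = 4
x_8 = 1.4500, f(x_8) = 3.048625, coefficient = 2
x_9 = 1.6000, f(x_9) = 4.096000, coefficient = 4
x_10 = 1.7500, f(x_10) = 5.359375, coefficient = 1

I ≈ (0.150000/3) × 46.875000 = 2.343750
Exact value: 2.343750
Error: 0.000000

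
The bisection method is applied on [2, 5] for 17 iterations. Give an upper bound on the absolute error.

Bisection error bound: |error| ≤ (b-a)/2^n
|error| ≤ (5 - 2)/2^17 = 3/2^17
|error| ≤ 0.0000228882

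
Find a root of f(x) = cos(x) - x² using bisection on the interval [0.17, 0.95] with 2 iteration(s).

f(x) = cos(x) - x²
Initial interval: [0.17, 0.95]

Iteration 1:
  c_1 = (0.170000 + 0.950000)/2 = 0.560000
  f(c_1) = f(0.560000) = 0.533655
  f(a) × f(c) ≥ 0, new interval: [0.560000, 0.950000]
Iteration 2:
  c_2 = (0.560000 + 0.950000)/2 = 0.755000
  f(c_2) = f(0.755000) = 0.158247
  f(a) × f(c) ≥ 0, new interval: [0.755000, 0.950000]

After 2 iteration(s), the approximation is c_2 = 0.755000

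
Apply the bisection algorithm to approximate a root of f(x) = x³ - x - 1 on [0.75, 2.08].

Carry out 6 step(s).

f(x) = x³ - x - 1
Initial interval: [0.75, 2.08]

Iteration 1:
  c_1 = (0.750000 + 2.080000)/2 = 1.415000
  f(c_1) = f(1.415000) = 0.418148
  f(a) × f(c) < 0, new interval: [0.750000, 1.415000]
Iteration 2:
  c_2 = (0.750000 + 1.415000)/2 = 1.082500
  f(c_2) = f(1.082500) = -0.814020
  f(a) × f(c) ≥ 0, new interval: [1.082500, 1.415000]
Iteration 3:
  c_3 = (1.082500 + 1.415000)/2 = 1.248750
  f(c_3) = f(1.248750) = -0.301479
  f(a) × f(c) ≥ 0, new interval: [1.248750, 1.415000]
Iteration 4:
  c_4 = (1.248750 + 1.415000)/2 = 1.331875
  f(c_4) = f(1.331875) = 0.030726
  f(a) × f(c) < 0, new interval: [1.248750, 1.331875]
Iteration 5:
  c_5 = (1.248750 + 1.331875)/2 = 1.290313
  f(c_5) = f(1.290313) = -0.142063
  f(a) × f(c) ≥ 0, new interval: [1.290313, 1.331875]
Iteration 6:
  c_6 = (1.290313 + 1.331875)/2 = 1.311094
  f(c_6) = f(1.311094) = -0.057367
  f(a) × f(c) ≥ 0, new interval: [1.311094, 1.331875]

After 6 iteration(s), the approximation is c_6 = 1.311094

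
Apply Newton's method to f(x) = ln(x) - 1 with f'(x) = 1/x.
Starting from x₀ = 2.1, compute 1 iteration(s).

f(x) = ln(x) - 1
f'(x) = 1/x
x₀ = 2.1

Newton-Raphson formula: x_{n+1} = x_n - f(x_n)/f'(x_n)

Iteration 1:
  f(2.100000) = -0.258063
  f'(2.100000) = 0.476190
  x_1 = 2.100000 - (-0.258063)/0.476190 = 2.641932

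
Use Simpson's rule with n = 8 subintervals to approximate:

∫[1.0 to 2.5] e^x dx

f(x) = e^x
a = 1.0, b = 2.5, n = 8
h = (b - a)/n = 0.187500

Simpson's rule: (h/3)[f(x₀) + 4f(x₁) + 2f(x₂) + ... + f(xₙ)]

x_0 = 1.0000, f(x_0) = 2.718282, coefficient = 1
x_1 = 1.1875, f(x_1) = 3.278874, coefficient = 4
x_2 = 1.3750, f(x_2) = 3.955077, coefficient = 2
x_3 = 1.5625, f(x_3) = 4.770733, coefficient = 4
x_4 = 1.7500, f(x_4) = 5.754603, coefficient = 2
x_5 = 1.9375, f(x_5) = 6.941376, coefficient = 4
x_6 = 2.1250, f(x_6) = 8.372897, coefficient = 2
x_7 = 2.3125, f(x_7) = 10.099642, coefficient = 4
x_8 = 2.5000, f(x_8) = 12.182494, coefficient = 1

I ≈ (0.187500/3) × 151.428430 = 9.464277
Exact value: 9.464212
Error: 0.000065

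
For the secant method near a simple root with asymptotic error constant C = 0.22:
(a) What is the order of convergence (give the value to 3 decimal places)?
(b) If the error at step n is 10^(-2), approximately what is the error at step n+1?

(a) Secant method has superlinear convergence with order φ = (1+√5)/2 ≈ 1.618.
    This means |e_{n+1}| ≈ C|e_n|^1.618.

(b) With |e_n| = 10^(-2) and C = 0.22:
    |e_{n+1}| ≈ 0.22 × (10^(-2))^1.618 = 0.22 × 10^(-3.24)

(a) ≈ 1.618 (golden ratio); (b) |e_{n+1}| ≈ 1.277e-04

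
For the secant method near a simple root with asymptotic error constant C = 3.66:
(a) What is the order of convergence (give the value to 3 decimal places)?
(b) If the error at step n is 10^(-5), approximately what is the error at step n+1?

(a) Secant method has superlinear convergence with order φ = (1+√5)/2 ≈ 1.618.
    This means |e_{n+1}| ≈ C|e_n|^1.618.

(b) With |e_n| = 10^(-5) and C = 3.66:
    |e_{n+1}| ≈ 3.66 × (10^(-5))^1.618 = 3.66 × 10^(-8.09)

(a) ≈ 1.618 (golden ratio); (b) |e_{n+1}| ≈ 2.974e-08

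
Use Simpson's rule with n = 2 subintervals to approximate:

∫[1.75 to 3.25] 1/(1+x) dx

f(x) = 1/(1+x)
a = 1.75, b = 3.25, n = 2
h = (b - a)/n = 0.750000

Simpson's rule: (h/3)[f(x₀) + 4f(x₁) + 2f(x₂) + ... + f(xₙ)]

x_0 = 1.7500, f(x_0) = 0.363636, coefficient = 1
x_1 = 2.5000, f(x_1) = 0.285714, coefficient = 4
x_2 = 3.2500, f(x_2) = 0.235294, coefficient = 1

I ≈ (0.750000/3) × 1.741788 = 0.435447
Exact value: 0.435318
Error: 0.000129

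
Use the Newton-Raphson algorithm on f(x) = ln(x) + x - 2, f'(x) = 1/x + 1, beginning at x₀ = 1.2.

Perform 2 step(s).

f(x) = ln(x) + x - 2
f'(x) = 1/x + 1
x₀ = 1.2

Newton-Raphson formula: x_{n+1} = x_n - f(x_n)/f'(x_n)

Iteration 1:
  f(1.200000) = -0.617678
  f'(1.200000) = 1.833333
  x_1 = 1.200000 - (-0.617678)/1.833333 = 1.536916
Iteration 2:
  f(1.536916) = -0.033307
  f'(1.536916) = 1.650654
  x_2 = 1.536916 - (-0.033307)/1.650654 = 1.557094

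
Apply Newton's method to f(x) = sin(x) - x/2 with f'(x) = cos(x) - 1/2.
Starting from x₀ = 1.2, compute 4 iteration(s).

f(x) = sin(x) - x/2
f'(x) = cos(x) - 1/2
x₀ = 1.2

Newton-Raphson formula: x_{n+1} = x_n - f(x_n)/f'(x_n)

Iteration 1:
  f(1.200000) = 0.332039
  f'(1.200000) = -0.137642
  x_1 = 1.200000 - 0.332039/(-0.137642) = 3.612334
Iteration 2:
  f(3.612334) = -2.259714
  f'(3.612334) = -1.391232
  x_2 = 3.612334 - (-2.259714)/(-1.391232) = 1.988080
Iteration 3:
  f(1.988080) = -0.079847
  f'(1.988080) = -0.905279
  x_3 = 1.988080 - (-0.079847)/(-0.905279) = 1.899879
Iteration 4:
  f(1.899879) = -0.003600
  f'(1.899879) = -0.823175
  x_4 = 1.899879 - (-0.003600)/(-0.823175) = 1.895505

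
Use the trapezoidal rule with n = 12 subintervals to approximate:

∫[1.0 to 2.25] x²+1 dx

f(x) = x²+1
a = 1.0, b = 2.25, n = 12
h = (b - a)/n = 0.104167

Trapezoidal rule: (h/2)[f(x₀) + 2f(x₁) + 2f(x₂) + ... + f(xₙ)]

x_0 = 1.0000, f(x_0) = 2.000000, coefficient = 1
x_1 = 1.1042, f(x_1) = 2.219184, coefficient = 2
x_2 = 1.2083, f(x_2) = 2.460069, coefficient = 2
x_3 = 1.3125, f(x_3) = 2.722656, coefficient = 2
x_4 = 1.4167, f(x_4) = 3.006944, coefficient = 2
x_5 = 1.5208, f(x_5) = 3.312934, coefficient = 2
x_6 = 1.6250, f(x_6) = 3.640625, coefficient = 2
x_7 = 1.7292, f(x_7) = 3.990017, coefficient = 2
x_8 = 1.8333, f(x_8) = 4.361111, coefficient = 2
x_9 = 1.9375, f(x_9) = 4.753906, coefficient = 2
x_10 = 2.0417, f(x_10) = 5.168403, coefficient = 2
x_11 = 2.1458, f(x_11) = 5.604601, coefficient = 2
x_12 = 2.2500, f(x_12) = 6.062500, coefficient = 1

I ≈ (0.104167/2) × 90.543403 = 4.715802
Exact value: 4.713542
Error: 0.002261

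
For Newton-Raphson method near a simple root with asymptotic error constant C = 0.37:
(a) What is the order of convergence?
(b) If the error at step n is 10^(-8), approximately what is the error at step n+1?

(a) Newton-Raphson has quadratic (order 2) convergence near simple roots.
    This means |e_{n+1}| ≈ C|e_n|².

(b) With |e_n| = 10^(-8) and C = 0.37:
    |e_{n+1}| ≈ 0.37 × (10^(-8))² = 0.37 × 10^(-16)

(a) 2 (quadratic); (b) |e_{n+1}| ≈ 3.700e-17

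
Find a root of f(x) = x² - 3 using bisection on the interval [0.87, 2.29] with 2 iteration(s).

f(x) = x² - 3
Initial interval: [0.87, 2.29]

Iteration 1:
  c_1 = (0.870000 + 2.290000)/2 = 1.580000
  f(c_1) = f(1.580000) = -0.503600
  f(a) × f(c) ≥ 0, new interval: [1.580000, 2.290000]
Iteration 2:
  c_2 = (1.580000 + 2.290000)/2 = 1.935000
  f(c_2) = f(1.935000) = 0.744225
  f(a) × f(c) < 0, new interval: [1.580000, 1.935000]

After 2 iteration(s), the approximation is c_2 = 1.935000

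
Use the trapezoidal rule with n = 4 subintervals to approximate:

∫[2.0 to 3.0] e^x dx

f(x) = e^x
a = 2.0, b = 3.0, n = 4
h = (b - a)/n = 0.250000

Trapezoidal rule: (h/2)[f(x₀) + 2f(x₁) + 2f(x₂) + ... + f(xₙ)]

x_0 = 2.0000, f(x_0) = 7.389056, coefficient = 1
x_1 = 2.2500, f(x_1) = 9.487736, coefficient = 2
x_2 = 2.5000, f(x_2) = 12.182494, coefficient = 2
x_3 = 2.7500, f(x_3) = 15.642632, coefficient = 2
x_4 = 3.0000, f(x_4) = 20.085537, coefficient = 1

I ≈ (0.250000/2) × 102.100316 = 12.762540
Exact value: 12.696481
Error: 0.066059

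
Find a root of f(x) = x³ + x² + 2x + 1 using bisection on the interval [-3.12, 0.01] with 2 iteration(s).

f(x) = x³ + x² + 2x + 1
Initial interval: [-3.12, 0.01]

Iteration 1:
  c_1 = (-3.120000 + 0.010000)/2 = -1.555000
  f(c_1) = f(-1.555000) = -3.452004
  f(a) × f(c) ≥ 0, new interval: [-1.555000, 0.010000]
Iteration 2:
  c_2 = (-1.555000 + 0.010000)/2 = -0.772500
  f(c_2) = f(-0.772500) = -0.409238
  f(a) × f(c) ≥ 0, new interval: [-0.772500, 0.010000]

After 2 iteration(s), the approximation is c_2 = -0.772500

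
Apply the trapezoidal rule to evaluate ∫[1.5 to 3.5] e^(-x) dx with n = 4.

f(x) = e^(-x)
a = 1.5, b = 3.5, n = 4
h = (b - a)/n = 0.500000

Trapezoidal rule: (h/2)[f(x₀) + 2f(x₁) + 2f(x₂) + ... + f(xₙ)]

x_0 = 1.5000, f(x_0) = 0.223130, coefficient = 1
x_1 = 2.0000, f(x_1) = 0.135335, coefficient = 2
x_2 = 2.5000, f(x_2) = 0.082085, coefficient = 2
x_3 = 3.0000, f(x_3) = 0.049787, coefficient = 2
x_4 = 3.5000, f(x_4) = 0.030197, coefficient = 1

I ≈ (0.500000/2) × 0.787742 = 0.196936
Exact value: 0.192933
Error: 0.004003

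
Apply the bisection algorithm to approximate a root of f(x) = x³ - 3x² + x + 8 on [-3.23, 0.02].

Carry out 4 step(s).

f(x) = x³ - 3x² + x + 8
Initial interval: [-3.23, 0.02]

Iteration 1:
  c_1 = (-3.230000 + 0.020000)/2 = -1.605000
  f(c_1) = f(-1.605000) = -5.467595
  f(a) × f(c) ≥ 0, new interval: [-1.605000, 0.020000]
Iteration 2:
  c_2 = (-1.605000 + 0.020000)/2 = -0.792500
  f(c_2) = f(-0.792500) = 4.825597
  f(a) × f(c) < 0, new interval: [-1.605000, -0.792500]
Iteration 3:
  c_3 = (-1.605000 + (-0.792500))/2 = -1.198750
  f(c_3) = f(-1.198750) = 0.767640
  f(a) × f(c) < 0, new interval: [-1.605000, -1.198750]
Iteration 4:
  c_4 = (-1.605000 + (-1.198750))/2 = -1.401875
  f(c_4) = f(-1.401875) = -2.052675
  f(a) × f(c) ≥ 0, new interval: [-1.401875, -1.198750]

After 4 iteration(s), the approximation is c_4 = -1.401875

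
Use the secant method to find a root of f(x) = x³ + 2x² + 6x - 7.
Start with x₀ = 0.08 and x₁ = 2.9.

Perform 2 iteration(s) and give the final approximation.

f(x) = x³ + 2x² + 6x - 7
x₀ = 0.08, x₁ = 2.9

Secant formula: x_{n+1} = x_n - f(x_n)(x_n - x_{n-1})/(f(x_n) - f(x_{n-1}))

Iteration 1:
  f(0.080000) = -6.506688
  f(2.900000) = 51.609000
  x_2 = 2.900000 - 51.609000×(2.900000 - 0.080000)/(51.609000 - (-6.506688))
       = 0.395730
Iteration 2:
  f(2.900000) = 51.609000
  f(0.395730) = -4.250444
  x_3 = 0.395730 - (-4.250444)×(0.395730 - 2.900000)/(-4.250444 - 51.609000)
       = 0.586284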